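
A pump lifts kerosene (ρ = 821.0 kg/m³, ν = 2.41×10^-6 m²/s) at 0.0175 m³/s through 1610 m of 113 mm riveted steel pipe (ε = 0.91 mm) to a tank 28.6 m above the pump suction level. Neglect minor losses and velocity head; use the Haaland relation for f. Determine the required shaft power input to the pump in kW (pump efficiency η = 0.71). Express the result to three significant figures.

V = 4Q/(πD²) = 1.745 m/s; Re = 8.18×10^4; ε/D = 0.00805; f = 0.03612
h_f = f(L/D)V²/2g = 79.86 m
Total head H = z + h_f = 28.6 + 79.86 = 108.5 m
P_hyd = ρgQH = 821.0·9.81·0.0175·108.5 = 15.29 kW
P_shaft = P_hyd/η = 15.29/0.71 = 21.53 kW

P_shaft ≈ 21.5 kW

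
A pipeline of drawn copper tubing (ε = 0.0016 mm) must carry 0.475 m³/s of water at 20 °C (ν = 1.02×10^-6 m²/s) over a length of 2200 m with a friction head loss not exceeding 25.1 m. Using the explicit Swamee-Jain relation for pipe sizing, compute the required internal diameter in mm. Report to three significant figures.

D ≈ 453 mm

Swamee-Jain (Type III): D = 0.66·[ε^1.25·(LQ²/(gh_f))^4.75 + ν·Q^9.4·(L/(gh_f))^5.2]^0.04
LQ²/(gh_f) = 2.016; L/(gh_f) = 8.935
Term 1 = ε^1.25·(…)^4.75 = 1.59×10^-6; Term 2 = ν·Q^9.4·(…)^5.2 = 8.22×10^-5
D = 0.66·(1.59×10^-6 + 8.22×10^-5)^0.04 = 0.4534 m = 453 mm
Check: V = 2.94 m/s, Re = 1.31×10^6, f = 0.01121, h_f = 24.0 m ≈ 25.1 m ✓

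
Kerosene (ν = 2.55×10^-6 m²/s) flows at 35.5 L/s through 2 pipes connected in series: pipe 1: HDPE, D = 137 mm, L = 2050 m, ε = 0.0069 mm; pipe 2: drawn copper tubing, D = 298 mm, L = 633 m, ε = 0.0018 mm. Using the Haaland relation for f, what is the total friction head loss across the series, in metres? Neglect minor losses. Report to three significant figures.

H ≈ 76.4 m

Pipe 1: V = 2.408 m/s, Re = 1.29×10^5, ε/D = 5.04×10^-5, f = 0.01715, h_1 = f(L/D)V²/2g = 75.87 m
Pipe 2: V = 0.5090 m/s, Re = 5.95×10^4, ε/D = 6.04×10^-6, f = 0.01994, h_2 = f(L/D)V²/2g = 0.5593 m
Series → Q common, losses add: H = Σh = 76.43 m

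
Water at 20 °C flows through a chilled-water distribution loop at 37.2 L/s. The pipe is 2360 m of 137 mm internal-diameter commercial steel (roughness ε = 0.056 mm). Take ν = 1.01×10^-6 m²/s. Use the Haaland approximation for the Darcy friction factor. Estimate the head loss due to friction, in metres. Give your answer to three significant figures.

h_f ≈ 97.1 m

V = 4Q/(πD²) = 4·0.0372/(π·0.137²) = 2.524 m/s
Re = VD/ν = 2.524·0.137/1.01×10^-6 = 3.42×10^5 → turbulent
ε/D = 0.056/137 = 4.09×10^-4
Haaland: f = 0.01736
h_f = f(L/D)V²/(2g) = 0.01736·(2360/0.137)·2.524²/(2·9.81) = 97.06 m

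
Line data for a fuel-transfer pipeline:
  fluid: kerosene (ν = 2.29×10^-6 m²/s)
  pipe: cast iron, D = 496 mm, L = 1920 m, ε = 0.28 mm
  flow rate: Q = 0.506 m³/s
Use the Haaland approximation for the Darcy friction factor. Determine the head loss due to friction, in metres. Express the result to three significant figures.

V = 4Q/(πD²) = 4·0.506/(π·0.496²) = 2.619 m/s
Re = VD/ν = 2.619·0.496/2.29×10^-6 = 5.67×10^5 → turbulent
ε/D = 0.28/496 = 5.65×10^-4
Haaland: f = 0.01789
h_f = f(L/D)V²/(2g) = 0.01789·(1920/0.496)·2.619²/(2·9.81) = 24.20 m

h_f ≈ 24.2 m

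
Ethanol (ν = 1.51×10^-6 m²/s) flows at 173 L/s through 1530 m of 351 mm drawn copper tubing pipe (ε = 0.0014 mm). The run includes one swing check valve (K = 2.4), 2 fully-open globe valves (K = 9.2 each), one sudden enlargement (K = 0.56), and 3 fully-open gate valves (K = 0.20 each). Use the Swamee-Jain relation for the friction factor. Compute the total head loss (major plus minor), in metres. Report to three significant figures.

H_L ≈ 13.2 m

V = 4Q/(πD²) = 1.788 m/s; V²/2g = 0.1629 m
Re = 4.16×10^5, ε/D = 3.99×10^-6 → f = 0.01359 (Swamee-Jain)
Major: h_f = f(L/D)·V²/2g = 0.01359·4359·0.1629 = 9.653 m
Minor: ΣK = 22.0; h_m = ΣK·V²/2g = 3.578 m
Total H_L = 9.653 + 3.578 = 13.23 m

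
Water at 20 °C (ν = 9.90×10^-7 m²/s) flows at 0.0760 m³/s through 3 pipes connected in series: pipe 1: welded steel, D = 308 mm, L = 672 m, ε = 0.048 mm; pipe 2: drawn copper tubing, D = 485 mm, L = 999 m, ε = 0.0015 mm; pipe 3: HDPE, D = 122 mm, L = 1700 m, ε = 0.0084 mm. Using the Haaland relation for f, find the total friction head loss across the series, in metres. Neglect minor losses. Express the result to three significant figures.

Pipe 1: V = 1.020 m/s, Re = 3.17×10^5, ε/D = 1.56×10^-4, f = 0.01560, h_1 = f(L/D)V²/2g = 1.805 m
Pipe 2: V = 0.4114 m/s, Re = 2.02×10^5, ε/D = 3.09×10^-6, f = 0.01549, h_2 = f(L/D)V²/2g = 0.2753 m
Pipe 3: V = 6.501 m/s, Re = 8.01×10^5, ε/D = 6.89×10^-5, f = 0.01314, h_3 = f(L/D)V²/2g = 394.4 m
Series → Q common, losses add: H = Σh = 396.5 m

H ≈ 396 m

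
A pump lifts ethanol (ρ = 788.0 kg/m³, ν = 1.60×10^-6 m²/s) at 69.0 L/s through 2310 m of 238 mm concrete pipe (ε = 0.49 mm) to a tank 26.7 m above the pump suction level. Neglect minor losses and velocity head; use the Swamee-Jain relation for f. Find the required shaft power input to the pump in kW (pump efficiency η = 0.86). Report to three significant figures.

P_shaft ≈ 34.7 kW

V = 4Q/(πD²) = 1.551 m/s; Re = 2.31×10^5; ε/D = 0.00206; f = 0.02453
h_f = f(L/D)V²/2g = 29.19 m
Total head H = z + h_f = 26.7 + 29.19 = 55.89 m
P_hyd = ρgQH = 788.0·9.81·0.0690·55.89 = 29.81 kW
P_shaft = P_hyd/η = 29.81/0.86 = 34.66 kW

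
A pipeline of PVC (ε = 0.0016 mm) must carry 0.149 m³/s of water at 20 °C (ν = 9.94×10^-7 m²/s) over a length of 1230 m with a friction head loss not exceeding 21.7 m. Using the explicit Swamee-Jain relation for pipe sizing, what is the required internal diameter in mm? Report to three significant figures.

Swamee-Jain (Type III): D = 0.66·[ε^1.25·(LQ²/(gh_f))^4.75 + ν·Q^9.4·(L/(gh_f))^5.2]^0.04
LQ²/(gh_f) = 0.1283; L/(gh_f) = 5.778
Term 1 = ε^1.25·(…)^4.75 = 3.30×10^-12; Term 2 = ν·Q^9.4·(…)^5.2 = 1.54×10^-10
D = 0.66·(3.30×10^-12 + 1.54×10^-10)^0.04 = 0.2675 m = 268 mm
Check: V = 2.65 m/s, Re = 7.13×10^5, f = 0.01242, h_f = 20.4 m ≈ 21.7 m ✓

D ≈ 268 mm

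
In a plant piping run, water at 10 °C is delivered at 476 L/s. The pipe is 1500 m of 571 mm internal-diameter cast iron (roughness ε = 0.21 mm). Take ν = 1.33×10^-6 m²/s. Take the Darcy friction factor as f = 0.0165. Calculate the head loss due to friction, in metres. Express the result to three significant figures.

V = 4Q/(πD²) = 4·0.476/(π·0.571²) = 1.859 m/s
h_f = f(L/D)V²/(2g) = 0.01650·(1500/0.571)·1.859²/(2·9.81) = 7.634 m

h_f ≈ 7.63 m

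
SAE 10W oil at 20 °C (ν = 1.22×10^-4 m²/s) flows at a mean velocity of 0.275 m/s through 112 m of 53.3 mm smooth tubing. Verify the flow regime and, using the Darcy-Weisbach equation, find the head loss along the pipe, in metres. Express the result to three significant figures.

h_f ≈ 4.31 m

Re = VD/ν = 0.275·0.05330/1.22×10^-4 = 120 → laminar (Re < 2300)
f = 64/Re = 0.5327
h_f = f(L/D)V²/(2g) = 0.5327·(112/0.05330)·0.275²/(2·9.81) = 4.315 m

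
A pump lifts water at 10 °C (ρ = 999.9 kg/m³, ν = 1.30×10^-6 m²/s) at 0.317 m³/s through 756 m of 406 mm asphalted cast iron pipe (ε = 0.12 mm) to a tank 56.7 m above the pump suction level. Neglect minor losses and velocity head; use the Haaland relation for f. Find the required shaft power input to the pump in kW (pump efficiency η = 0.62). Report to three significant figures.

V = 4Q/(πD²) = 2.449 m/s; Re = 7.65×10^5; ε/D = 2.96×10^-4; f = 0.01574
h_f = f(L/D)V²/2g = 8.957 m
Total head H = z + h_f = 56.7 + 8.957 = 65.66 m
P_hyd = ρgQH = 999.9·9.81·0.317·65.66 = 204.2 kW
P_shaft = P_hyd/η = 204.2/0.62 = 329.3 kW

P_shaft ≈ 329 kW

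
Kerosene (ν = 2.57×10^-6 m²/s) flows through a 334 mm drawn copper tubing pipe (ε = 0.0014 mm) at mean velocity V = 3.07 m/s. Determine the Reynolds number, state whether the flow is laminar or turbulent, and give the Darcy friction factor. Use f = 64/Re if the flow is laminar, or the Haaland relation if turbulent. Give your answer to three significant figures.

Re = VD/ν = 3.070·0.334/2.57×10^-6 = 3.99×10^5
Re > 4000 → turbulent; ε/D = 4.19×10^-6
Haaland: f = 0.01365

Re ≈ 3.99×10^5; turbulent; f ≈ 0.0136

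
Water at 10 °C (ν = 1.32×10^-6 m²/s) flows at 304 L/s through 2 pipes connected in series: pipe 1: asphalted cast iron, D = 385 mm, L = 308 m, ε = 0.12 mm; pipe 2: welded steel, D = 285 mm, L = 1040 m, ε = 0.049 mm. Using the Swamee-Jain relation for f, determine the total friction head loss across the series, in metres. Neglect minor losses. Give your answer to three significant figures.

Pipe 1: V = 2.611 m/s, Re = 7.62×10^5, ε/D = 3.12×10^-4, f = 0.01606, h_1 = f(L/D)V²/2g = 4.466 m
Pipe 2: V = 4.765 m/s, Re = 1.03×10^6, ε/D = 1.72×10^-4, f = 0.01443, h_2 = f(L/D)V²/2g = 60.93 m
Series → Q common, losses add: H = Σh = 65.40 m

H ≈ 65.4 m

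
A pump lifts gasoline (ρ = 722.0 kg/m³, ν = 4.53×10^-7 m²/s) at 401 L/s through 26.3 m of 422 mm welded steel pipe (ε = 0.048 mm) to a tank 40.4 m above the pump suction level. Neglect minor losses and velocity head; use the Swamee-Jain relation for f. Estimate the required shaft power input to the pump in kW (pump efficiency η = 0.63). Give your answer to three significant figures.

V = 4Q/(πD²) = 2.867 m/s; Re = 2.67×10^6; ε/D = 1.14×10^-4; f = 0.01294
h_f = f(L/D)V²/2g = 0.3378 m
Total head H = z + h_f = 40.4 + 0.3378 = 40.74 m
P_hyd = ρgQH = 722.0·9.81·0.401·40.74 = 115.7 kW
P_shaft = P_hyd/η = 115.7/0.63 = 183.7 kW

P_shaft ≈ 184 kW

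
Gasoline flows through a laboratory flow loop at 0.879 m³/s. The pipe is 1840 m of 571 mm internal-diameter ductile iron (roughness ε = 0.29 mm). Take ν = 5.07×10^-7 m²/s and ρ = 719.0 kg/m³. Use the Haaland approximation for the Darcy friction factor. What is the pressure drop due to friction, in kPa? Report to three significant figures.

Δp ≈ 231 kPa

V = 4Q/(πD²) = 4·0.879/(π·0.571²) = 3.433 m/s
Re = VD/ν = 3.433·0.571/5.07×10^-7 = 3.87×10^6 → turbulent
ε/D = 0.29/571 = 5.08×10^-4
Haaland: f = 0.01691
h_f = f(L/D)V²/(2g) = 0.01691·(1840/0.571)·3.433²/(2·9.81) = 32.72 m
Δp = ρg·h_f = 719.0·9.81·32.72 = 230.8 kPa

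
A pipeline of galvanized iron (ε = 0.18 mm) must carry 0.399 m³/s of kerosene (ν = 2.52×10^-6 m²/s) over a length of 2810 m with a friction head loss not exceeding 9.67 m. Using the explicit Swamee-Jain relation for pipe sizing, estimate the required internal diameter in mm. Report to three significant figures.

Swamee-Jain (Type III): D = 0.66·[ε^1.25·(LQ²/(gh_f))^4.75 + ν·Q^9.4·(L/(gh_f))^5.2]^0.04
LQ²/(gh_f) = 4.716; L/(gh_f) = 29.62
Term 1 = ε^1.25·(…)^4.75 = 0.0330; Term 2 = ν·Q^9.4·(…)^5.2 = 0.0201
D = 0.66·(0.0330 + 0.0201)^0.04 = 0.5869 m = 587 mm
Check: V = 1.48 m/s, Re = 3.44×10^5, f = 0.01690, h_f = 8.98 m ≈ 9.67 m ✓

D ≈ 587 mm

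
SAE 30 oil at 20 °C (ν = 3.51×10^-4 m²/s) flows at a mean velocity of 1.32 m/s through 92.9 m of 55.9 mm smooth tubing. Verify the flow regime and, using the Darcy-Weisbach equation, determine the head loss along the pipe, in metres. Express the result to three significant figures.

h_f ≈ 44.9 m

Re = VD/ν = 1.32·0.05590/3.51×10^-4 = 210 → laminar (Re < 2300)
f = 64/Re = 0.3044
h_f = f(L/D)V²/(2g) = 0.3044·(92.9/0.05590)·1.32²/(2·9.81) = 44.93 m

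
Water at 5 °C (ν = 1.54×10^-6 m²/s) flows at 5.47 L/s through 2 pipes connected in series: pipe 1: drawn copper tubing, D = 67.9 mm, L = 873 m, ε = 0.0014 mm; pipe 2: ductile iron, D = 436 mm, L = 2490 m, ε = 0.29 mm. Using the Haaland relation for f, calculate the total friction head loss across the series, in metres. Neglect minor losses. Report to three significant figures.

Pipe 1: V = 1.511 m/s, Re = 6.66×10^4, ε/D = 2.06×10^-5, f = 0.01950, h_1 = f(L/D)V²/2g = 29.16 m
Pipe 2: V = 0.03664 m/s, Re = 1.04×10^4, ε/D = 6.65×10^-4, f = 0.03143, h_2 = f(L/D)V²/2g = 0.01228 m
Series → Q common, losses add: H = Σh = 29.17 m

H ≈ 29.2 m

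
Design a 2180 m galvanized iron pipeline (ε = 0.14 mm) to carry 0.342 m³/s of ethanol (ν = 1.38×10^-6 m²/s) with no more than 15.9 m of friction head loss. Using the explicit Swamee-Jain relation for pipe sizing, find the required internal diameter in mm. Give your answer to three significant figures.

D ≈ 470 mm

Swamee-Jain (Type III): D = 0.66·[ε^1.25·(LQ²/(gh_f))^4.75 + ν·Q^9.4·(L/(gh_f))^5.2]^0.04
LQ²/(gh_f) = 1.635; L/(gh_f) = 13.98
Term 1 = ε^1.25·(…)^4.75 = 1.57×10^-4; Term 2 = ν·Q^9.4·(…)^5.2 = 5.20×10^-5
D = 0.66·(1.57×10^-4 + 5.20×10^-5)^0.04 = 0.4703 m = 470 mm
Check: V = 1.97 m/s, Re = 6.71×10^5, f = 0.01605, h_f = 14.7 m ≈ 15.9 m ✓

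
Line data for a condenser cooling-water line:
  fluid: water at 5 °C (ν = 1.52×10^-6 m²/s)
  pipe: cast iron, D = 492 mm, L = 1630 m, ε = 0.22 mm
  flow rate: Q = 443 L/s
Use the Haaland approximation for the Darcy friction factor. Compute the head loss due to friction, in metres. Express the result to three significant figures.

h_f ≈ 15.5 m

V = 4Q/(πD²) = 4·0.443/(π·0.492²) = 2.330 m/s
Re = VD/ν = 2.330·0.492/1.52×10^-6 = 7.54×10^5 → turbulent
ε/D = 0.22/492 = 4.47×10^-4
Haaland: f = 0.01694
h_f = f(L/D)V²/(2g) = 0.01694·(1630/0.492)·2.330²/(2·9.81) = 15.53 m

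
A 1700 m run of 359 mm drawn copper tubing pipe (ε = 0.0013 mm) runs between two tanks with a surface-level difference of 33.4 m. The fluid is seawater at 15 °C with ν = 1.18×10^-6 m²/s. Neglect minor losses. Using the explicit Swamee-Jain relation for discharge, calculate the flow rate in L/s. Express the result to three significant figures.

Swamee-Jain (Type II): Q = -0.965·√(gD⁵h_f/L)·ln[ε/(3.7D) + √(3.17ν²L/(gD³h_f))]
√(gD⁵h_f/L) = √(9.81·0.359⁵·33.4/1700) = 0.03390
ε/(3.7D) = 9.79×10^-7; √(3.17ν²L/(gD³h_f)) = 2.22×10^-5
Q = -0.965·0.03390·ln(2.323×10^-5) = 0.3491 m³/s
Check: V = 3.45 m/s, Re = 1.05×10^6, f = 0.01161, h_f = 33.3 m ≈ 33.4 m ✓

Q ≈ 349 L/s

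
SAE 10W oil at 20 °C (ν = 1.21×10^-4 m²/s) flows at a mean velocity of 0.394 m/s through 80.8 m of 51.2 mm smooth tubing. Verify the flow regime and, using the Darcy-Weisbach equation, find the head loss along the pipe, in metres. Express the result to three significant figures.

Re = VD/ν = 0.394·0.05120/1.21×10^-4 = 167 → laminar (Re < 2300)
f = 64/Re = 0.3839
h_f = f(L/D)V²/(2g) = 0.3839·(80.8/0.05120)·0.394²/(2·9.81) = 4.793 m

h_f ≈ 4.79 m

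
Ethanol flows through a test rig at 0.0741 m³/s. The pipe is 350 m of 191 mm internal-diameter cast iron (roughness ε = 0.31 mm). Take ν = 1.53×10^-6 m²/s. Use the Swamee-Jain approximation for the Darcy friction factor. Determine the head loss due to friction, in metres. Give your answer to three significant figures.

V = 4Q/(πD²) = 4·0.0741/(π·0.191²) = 2.586 m/s
Re = VD/ν = 2.586·0.191/1.53×10^-6 = 3.23×10^5 → turbulent
ε/D = 0.31/191 = 0.00162
Swamee-Jain: f = 0.02297
h_f = f(L/D)V²/(2g) = 0.02297·(350/0.191)·2.586²/(2·9.81) = 14.35 m

h_f ≈ 14.3 m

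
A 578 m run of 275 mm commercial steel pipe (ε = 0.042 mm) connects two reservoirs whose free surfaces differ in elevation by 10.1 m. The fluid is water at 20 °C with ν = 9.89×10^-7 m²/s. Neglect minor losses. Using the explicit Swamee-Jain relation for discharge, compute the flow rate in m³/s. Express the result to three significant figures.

Q ≈ 0.151 m³/s

Swamee-Jain (Type II): Q = -0.965·√(gD⁵h_f/L)·ln[ε/(3.7D) + √(3.17ν²L/(gD³h_f))]
√(gD⁵h_f/L) = √(9.81·0.275⁵·10.1/578) = 0.01642
ε/(3.7D) = 4.13×10^-5; √(3.17ν²L/(gD³h_f)) = 2.95×10^-5
Q = -0.965·0.01642·ln(7.077×10^-5) = 0.1514 m³/s
Check: V = 2.55 m/s, Re = 7.09×10^5, f = 0.01459, h_f = 10.2 m ≈ 10.1 m ✓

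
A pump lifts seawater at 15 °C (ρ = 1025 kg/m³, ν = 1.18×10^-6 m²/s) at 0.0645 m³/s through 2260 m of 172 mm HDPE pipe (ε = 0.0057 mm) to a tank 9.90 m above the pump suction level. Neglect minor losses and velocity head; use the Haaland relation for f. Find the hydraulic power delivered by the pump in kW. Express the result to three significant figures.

V = 4Q/(πD²) = 2.776 m/s; Re = 4.05×10^5; ε/D = 3.31×10^-5; f = 0.01392
h_f = f(L/D)V²/2g = 71.83 m
Total head H = z + h_f = 9.90 + 71.83 = 81.73 m
P_hyd = ρgQH = 1025·9.81·0.0645·81.73 = 53.01 kW

P_hyd ≈ 53.0 kW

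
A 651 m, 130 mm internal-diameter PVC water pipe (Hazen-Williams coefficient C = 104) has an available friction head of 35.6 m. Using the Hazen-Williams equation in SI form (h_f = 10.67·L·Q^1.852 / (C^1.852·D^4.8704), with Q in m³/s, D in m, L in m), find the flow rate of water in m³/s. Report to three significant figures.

Rearranging: Q = [h_f·C^1.852·D^4.8704 / (10.67·L)]^(1/1.852)
Q = [35.6·104^1.852·0.130^4.8704 / (10.67·651)]^0.540 = 0.02820 m³/s

Q ≈ 0.0282 m³/s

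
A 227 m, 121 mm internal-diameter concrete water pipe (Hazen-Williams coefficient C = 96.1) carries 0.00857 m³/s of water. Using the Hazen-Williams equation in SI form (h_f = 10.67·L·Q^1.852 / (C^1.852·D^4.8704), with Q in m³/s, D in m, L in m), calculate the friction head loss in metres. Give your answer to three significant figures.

h_f = 10.67·227·0.00857^1.852 / (96.1^1.852·0.121^4.8704) = 2.245 m

h_f ≈ 2.25 m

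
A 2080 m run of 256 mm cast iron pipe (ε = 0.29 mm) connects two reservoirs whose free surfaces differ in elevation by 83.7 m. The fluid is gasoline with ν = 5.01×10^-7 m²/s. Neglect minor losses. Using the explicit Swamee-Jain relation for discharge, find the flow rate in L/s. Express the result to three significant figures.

Q ≈ 162 L/s

Swamee-Jain (Type II): Q = -0.965·√(gD⁵h_f/L)·ln[ε/(3.7D) + √(3.17ν²L/(gD³h_f))]
√(gD⁵h_f/L) = √(9.81·0.256⁵·83.7/2080) = 0.02083
ε/(3.7D) = 3.06×10^-4; √(3.17ν²L/(gD³h_f)) = 1.10×10^-5
Q = -0.965·0.02083·ln(3.171×10^-4) = 0.1620 m³/s
Check: V = 3.15 m/s, Re = 1.61×10^6, f = 0.02049, h_f = 84.0 m ≈ 83.7 m ✓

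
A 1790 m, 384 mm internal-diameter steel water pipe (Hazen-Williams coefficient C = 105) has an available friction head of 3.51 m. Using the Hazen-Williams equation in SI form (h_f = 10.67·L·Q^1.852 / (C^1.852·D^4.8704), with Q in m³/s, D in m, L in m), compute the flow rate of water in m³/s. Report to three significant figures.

Rearranging: Q = [h_f·C^1.852·D^4.8704 / (10.67·L)]^(1/1.852)
Q = [3.51·105^1.852·0.384^4.8704 / (10.67·1790)]^0.540 = 0.08146 m³/s

Q ≈ 0.0815 m³/s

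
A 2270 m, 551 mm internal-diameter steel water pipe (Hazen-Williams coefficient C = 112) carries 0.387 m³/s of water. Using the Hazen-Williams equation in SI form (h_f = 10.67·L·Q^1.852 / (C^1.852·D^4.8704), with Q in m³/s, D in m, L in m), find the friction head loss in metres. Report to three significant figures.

h_f ≈ 12.2 m

h_f = 10.67·2270·0.387^1.852 / (112^1.852·0.551^4.8704) = 12.19 m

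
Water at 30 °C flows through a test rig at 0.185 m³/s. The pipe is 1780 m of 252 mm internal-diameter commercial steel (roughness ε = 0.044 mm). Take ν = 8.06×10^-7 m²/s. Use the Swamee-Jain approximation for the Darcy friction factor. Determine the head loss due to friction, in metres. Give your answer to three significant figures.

h_f ≈ 71.1 m

V = 4Q/(πD²) = 4·0.185/(π·0.252²) = 3.709 m/s
Re = VD/ν = 3.709·0.252/8.06×10^-7 = 1.16×10^6 → turbulent
ε/D = 0.044/252 = 1.75×10^-4
Swamee-Jain: f = 0.01436
h_f = f(L/D)V²/(2g) = 0.01436·(1780/0.252)·3.709²/(2·9.81) = 71.12 m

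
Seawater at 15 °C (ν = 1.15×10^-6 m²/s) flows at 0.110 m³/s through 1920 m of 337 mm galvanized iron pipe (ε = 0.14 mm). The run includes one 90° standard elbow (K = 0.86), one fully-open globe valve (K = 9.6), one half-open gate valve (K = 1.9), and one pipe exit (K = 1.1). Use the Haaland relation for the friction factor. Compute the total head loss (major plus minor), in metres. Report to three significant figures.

H_L ≈ 8.70 m

V = 4Q/(πD²) = 1.233 m/s; V²/2g = 0.07752 m
Re = 3.61×10^5, ε/D = 4.15×10^-4 → f = 0.01734 (Haaland)
Major: h_f = f(L/D)·V²/2g = 0.01734·5697·0.07752 = 7.657 m
Minor: ΣK = 13.5; h_m = ΣK·V²/2g = 1.043 m
Total H_L = 7.657 + 1.043 = 8.701 m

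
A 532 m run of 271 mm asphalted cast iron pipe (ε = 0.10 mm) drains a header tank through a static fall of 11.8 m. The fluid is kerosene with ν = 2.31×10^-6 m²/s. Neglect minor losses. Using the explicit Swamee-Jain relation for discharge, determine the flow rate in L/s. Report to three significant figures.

Swamee-Jain (Type II): Q = -0.965·√(gD⁵h_f/L)·ln[ε/(3.7D) + √(3.17ν²L/(gD³h_f))]
√(gD⁵h_f/L) = √(9.81·0.271⁵·11.8/532) = 0.01783
ε/(3.7D) = 9.97×10^-5; √(3.17ν²L/(gD³h_f)) = 6.25×10^-5
Q = -0.965·0.01783·ln(1.622×10^-4) = 0.1502 m³/s
Check: V = 2.60 m/s, Re = 3.05×10^5, f = 0.01750, h_f = 11.9 m ≈ 11.8 m ✓

Q ≈ 150 L/s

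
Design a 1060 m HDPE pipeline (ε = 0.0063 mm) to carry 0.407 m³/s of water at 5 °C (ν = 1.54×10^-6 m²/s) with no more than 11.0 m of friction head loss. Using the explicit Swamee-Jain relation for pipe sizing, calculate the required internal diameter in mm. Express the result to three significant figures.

D ≈ 444 mm

Swamee-Jain (Type III): D = 0.66·[ε^1.25·(LQ²/(gh_f))^4.75 + ν·Q^9.4·(L/(gh_f))^5.2]^0.04
LQ²/(gh_f) = 1.627; L/(gh_f) = 9.823
Term 1 = ε^1.25·(…)^4.75 = 3.19×10^-6; Term 2 = ν·Q^9.4·(…)^5.2 = 4.76×10^-5
D = 0.66·(3.19×10^-6 + 4.76×10^-5)^0.04 = 0.4444 m = 444 mm
Check: V = 2.62 m/s, Re = 7.57×10^5, f = 0.01246, h_f = 10.4 m ≈ 11.0 m ✓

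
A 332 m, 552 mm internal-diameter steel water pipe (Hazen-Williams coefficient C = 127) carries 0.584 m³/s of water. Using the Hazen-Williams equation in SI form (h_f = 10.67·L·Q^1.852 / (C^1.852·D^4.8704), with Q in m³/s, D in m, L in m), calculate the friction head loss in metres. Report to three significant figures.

h_f ≈ 3.00 m

h_f = 10.67·332·0.584^1.852 / (127^1.852·0.552^4.8704) = 3.001 m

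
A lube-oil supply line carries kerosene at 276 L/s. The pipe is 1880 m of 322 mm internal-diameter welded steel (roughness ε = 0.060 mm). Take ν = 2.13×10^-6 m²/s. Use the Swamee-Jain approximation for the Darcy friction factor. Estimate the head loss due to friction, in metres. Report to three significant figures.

h_f ≈ 52.5 m

V = 4Q/(πD²) = 4·0.276/(π·0.322²) = 3.389 m/s
Re = VD/ν = 3.389·0.322/2.13×10^-6 = 5.12×10^5 → turbulent
ε/D = 0.060/322 = 1.86×10^-4
Swamee-Jain: f = 0.01535
h_f = f(L/D)V²/(2g) = 0.01535·(1880/0.322)·3.389²/(2·9.81) = 52.47 m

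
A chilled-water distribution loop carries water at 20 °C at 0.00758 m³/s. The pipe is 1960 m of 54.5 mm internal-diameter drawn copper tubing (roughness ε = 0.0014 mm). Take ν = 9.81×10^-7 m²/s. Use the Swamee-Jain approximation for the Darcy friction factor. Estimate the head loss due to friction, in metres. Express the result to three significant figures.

h_f ≈ 311 m

V = 4Q/(πD²) = 4·0.00758/(π·0.0545²) = 3.249 m/s
Re = VD/ν = 3.249·0.0545/9.81×10^-7 = 1.81×10^5 → turbulent
ε/D = 0.0014/54.5 = 2.57×10^-5
Swamee-Jain: f = 0.01607
h_f = f(L/D)V²/(2g) = 0.01607·(1960/0.0545)·3.249²/(2·9.81) = 310.9 m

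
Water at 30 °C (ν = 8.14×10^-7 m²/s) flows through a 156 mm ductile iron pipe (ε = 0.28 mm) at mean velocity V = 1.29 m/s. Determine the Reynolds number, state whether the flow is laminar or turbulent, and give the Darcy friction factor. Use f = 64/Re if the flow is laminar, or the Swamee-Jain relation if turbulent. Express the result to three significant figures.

Re ≈ 2.47×10^5; turbulent; f ≈ 0.0237

Re = VD/ν = 1.290·0.156/8.14×10^-7 = 2.47×10^5
Re > 4000 → turbulent; ε/D = 0.00179
Swamee-Jain: f = 0.02370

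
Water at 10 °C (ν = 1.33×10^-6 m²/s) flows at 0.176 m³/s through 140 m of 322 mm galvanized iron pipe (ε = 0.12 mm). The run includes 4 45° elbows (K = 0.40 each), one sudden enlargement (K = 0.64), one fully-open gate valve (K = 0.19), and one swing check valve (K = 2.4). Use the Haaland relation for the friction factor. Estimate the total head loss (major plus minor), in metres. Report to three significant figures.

V = 4Q/(πD²) = 2.161 m/s; V²/2g = 0.2381 m
Re = 5.23×10^5, ε/D = 3.73×10^-4 → f = 0.01667 (Haaland)
Major: h_f = f(L/D)·V²/2g = 0.01667·434.8·0.2381 = 1.726 m
Minor: ΣK = 4.83; h_m = ΣK·V²/2g = 1.150 m
Total H_L = 1.726 + 1.150 = 2.875 m

H_L ≈ 2.88 m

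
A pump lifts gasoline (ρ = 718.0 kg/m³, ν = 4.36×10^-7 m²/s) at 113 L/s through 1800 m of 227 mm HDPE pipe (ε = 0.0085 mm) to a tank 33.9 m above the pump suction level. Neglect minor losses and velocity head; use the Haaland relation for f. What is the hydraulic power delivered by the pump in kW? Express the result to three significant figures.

P_hyd ≈ 56.5 kW

V = 4Q/(πD²) = 2.792 m/s; Re = 1.45×10^6; ε/D = 3.74×10^-5; f = 0.01178
h_f = f(L/D)V²/2g = 37.11 m
Total head H = z + h_f = 33.9 + 37.11 = 71.01 m
P_hyd = ρgQH = 718.0·9.81·0.113·71.01 = 56.52 kW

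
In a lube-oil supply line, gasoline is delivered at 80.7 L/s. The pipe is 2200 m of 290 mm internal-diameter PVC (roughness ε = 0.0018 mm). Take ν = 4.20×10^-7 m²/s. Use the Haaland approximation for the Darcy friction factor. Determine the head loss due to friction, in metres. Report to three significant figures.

h_f ≈ 6.94 m

V = 4Q/(πD²) = 4·0.0807/(π·0.290²) = 1.222 m/s
Re = VD/ν = 1.222·0.290/4.20×10^-7 = 8.44×10^5 → turbulent
ε/D = 0.0018/290 = 6.21×10^-6
Haaland: f = 0.01202
h_f = f(L/D)V²/(2g) = 0.01202·(2200/0.290)·1.222²/(2·9.81) = 6.938 m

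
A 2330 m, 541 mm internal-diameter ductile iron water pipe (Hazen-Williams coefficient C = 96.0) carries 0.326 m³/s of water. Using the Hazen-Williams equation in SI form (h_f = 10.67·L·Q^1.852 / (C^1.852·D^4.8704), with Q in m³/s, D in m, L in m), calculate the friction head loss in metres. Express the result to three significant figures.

h_f ≈ 13.3 m

h_f = 10.67·2330·0.326^1.852 / (96.0^1.852·0.541^4.8704) = 13.25 m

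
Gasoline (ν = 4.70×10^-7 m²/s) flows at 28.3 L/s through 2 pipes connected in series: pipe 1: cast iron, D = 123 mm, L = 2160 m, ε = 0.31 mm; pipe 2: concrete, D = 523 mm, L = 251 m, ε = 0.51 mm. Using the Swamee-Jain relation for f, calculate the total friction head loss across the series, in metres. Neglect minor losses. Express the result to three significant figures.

H ≈ 128 m

Pipe 1: V = 2.382 m/s, Re = 6.23×10^5, ε/D = 0.00252, f = 0.02528, h_1 = f(L/D)V²/2g = 128.3 m
Pipe 2: V = 0.1317 m/s, Re = 1.47×10^5, ε/D = 9.75×10^-4, f = 0.02154, h_2 = f(L/D)V²/2g = 0.009145 m
Series → Q common, losses add: H = Σh = 128.3 m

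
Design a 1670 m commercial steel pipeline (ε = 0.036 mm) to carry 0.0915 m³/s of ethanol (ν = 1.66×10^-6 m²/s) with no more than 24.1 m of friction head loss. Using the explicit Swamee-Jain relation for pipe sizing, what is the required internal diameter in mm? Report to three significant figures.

Swamee-Jain (Type III): D = 0.66·[ε^1.25·(LQ²/(gh_f))^4.75 + ν·Q^9.4·(L/(gh_f))^5.2]^0.04
LQ²/(gh_f) = 0.05914; L/(gh_f) = 7.064
Term 1 = ε^1.25·(…)^4.75 = 4.09×10^-12; Term 2 = ν·Q^9.4·(…)^5.2 = 7.45×10^-12
D = 0.66·(4.09×10^-12 + 7.45×10^-12)^0.04 = 0.2410 m = 241 mm
Check: V = 2.01 m/s, Re = 2.91×10^5, f = 0.01595, h_f = 22.7 m ≈ 24.1 m ✓

D ≈ 241 mm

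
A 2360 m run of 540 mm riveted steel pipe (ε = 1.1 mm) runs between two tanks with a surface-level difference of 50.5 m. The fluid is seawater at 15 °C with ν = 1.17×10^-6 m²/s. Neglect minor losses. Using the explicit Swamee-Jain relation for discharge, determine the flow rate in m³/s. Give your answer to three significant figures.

Swamee-Jain (Type II): Q = -0.965·√(gD⁵h_f/L)·ln[ε/(3.7D) + √(3.17ν²L/(gD³h_f))]
√(gD⁵h_f/L) = √(9.81·0.540⁵·50.5/2360) = 0.09818
ε/(3.7D) = 5.51×10^-4; √(3.17ν²L/(gD³h_f)) = 1.15×10^-5
Q = -0.965·0.09818·ln(5.620×10^-4) = 0.7090 m³/s
Check: V = 3.10 m/s, Re = 1.43×10^6, f = 0.02372, h_f = 50.6 m ≈ 50.5 m ✓

Q ≈ 0.709 m³/s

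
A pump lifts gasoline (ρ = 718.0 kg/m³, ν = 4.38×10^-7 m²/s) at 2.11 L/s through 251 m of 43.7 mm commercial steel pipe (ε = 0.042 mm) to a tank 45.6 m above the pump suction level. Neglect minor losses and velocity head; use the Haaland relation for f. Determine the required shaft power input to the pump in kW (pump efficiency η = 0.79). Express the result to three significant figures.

P_shaft ≈ 1.09 kW

V = 4Q/(πD²) = 1.407 m/s; Re = 1.40×10^5; ε/D = 9.61×10^-4; f = 0.02123
h_f = f(L/D)V²/2g = 12.30 m
Total head H = z + h_f = 45.6 + 12.30 = 57.90 m
P_hyd = ρgQH = 718.0·9.81·0.00211·57.90 = 0.8605 kW
P_shaft = P_hyd/η = 0.8605/0.79 = 1.089 kW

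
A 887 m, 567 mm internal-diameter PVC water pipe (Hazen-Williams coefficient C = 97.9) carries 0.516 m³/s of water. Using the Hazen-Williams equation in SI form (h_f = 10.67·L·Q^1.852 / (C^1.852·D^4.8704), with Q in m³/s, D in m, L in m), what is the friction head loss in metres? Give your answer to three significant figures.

h_f = 10.67·887·0.516^1.852 / (97.9^1.852·0.567^4.8704) = 9.060 m

h_f ≈ 9.06 m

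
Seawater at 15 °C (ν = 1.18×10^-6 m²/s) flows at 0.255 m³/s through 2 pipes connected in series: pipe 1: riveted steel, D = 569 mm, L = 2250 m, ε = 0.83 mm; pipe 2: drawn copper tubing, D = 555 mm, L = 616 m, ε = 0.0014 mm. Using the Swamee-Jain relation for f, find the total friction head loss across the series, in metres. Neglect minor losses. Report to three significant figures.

Pipe 1: V = 1.003 m/s, Re = 4.84×10^5, ε/D = 0.00146, f = 0.02217, h_1 = f(L/D)V²/2g = 4.493 m
Pipe 2: V = 1.054 m/s, Re = 4.96×10^5, ε/D = 2.52×10^-6, f = 0.01315, h_2 = f(L/D)V²/2g = 0.8266 m
Series → Q common, losses add: H = Σh = 5.319 m

H ≈ 5.32 m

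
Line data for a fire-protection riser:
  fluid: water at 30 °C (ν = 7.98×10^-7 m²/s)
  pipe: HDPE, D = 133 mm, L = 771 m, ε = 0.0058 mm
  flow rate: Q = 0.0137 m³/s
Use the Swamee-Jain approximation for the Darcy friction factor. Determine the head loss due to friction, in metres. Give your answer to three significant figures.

V = 4Q/(πD²) = 4·0.0137/(π·0.133²) = 0.9861 m/s
Re = VD/ν = 0.9861·0.133/7.98×10^-7 = 1.64×10^5 → turbulent
ε/D = 0.0058/133 = 4.36×10^-5
Swamee-Jain: f = 0.01649
h_f = f(L/D)V²/(2g) = 0.01649·(771/0.133)·0.9861²/(2·9.81) = 4.739 m

h_f ≈ 4.74 m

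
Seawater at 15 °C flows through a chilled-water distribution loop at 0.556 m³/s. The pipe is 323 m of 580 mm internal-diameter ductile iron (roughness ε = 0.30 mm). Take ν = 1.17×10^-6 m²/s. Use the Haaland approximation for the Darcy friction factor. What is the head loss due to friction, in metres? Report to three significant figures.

h_f ≈ 2.17 m

V = 4Q/(πD²) = 4·0.556/(π·0.580²) = 2.104 m/s
Re = VD/ν = 2.104·0.580/1.17×10^-6 = 1.04×10^6 → turbulent
ε/D = 0.30/580 = 5.17×10^-4
Haaland: f = 0.01727
h_f = f(L/D)V²/(2g) = 0.01727·(323/0.580)·2.104²/(2·9.81) = 2.171 m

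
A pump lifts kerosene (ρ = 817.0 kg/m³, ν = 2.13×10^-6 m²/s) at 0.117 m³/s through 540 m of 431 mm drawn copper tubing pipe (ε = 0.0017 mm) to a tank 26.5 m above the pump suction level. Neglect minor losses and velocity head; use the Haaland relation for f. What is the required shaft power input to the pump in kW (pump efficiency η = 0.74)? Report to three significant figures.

V = 4Q/(πD²) = 0.8019 m/s; Re = 1.62×10^5; ε/D = 3.94×10^-6; f = 0.01617
h_f = f(L/D)V²/2g = 0.6640 m
Total head H = z + h_f = 26.5 + 0.6640 = 27.16 m
P_hyd = ρgQH = 817.0·9.81·0.117·27.16 = 25.47 kW
P_shaft = P_hyd/η = 25.47/0.74 = 34.42 kW

P_shaft ≈ 34.4 kW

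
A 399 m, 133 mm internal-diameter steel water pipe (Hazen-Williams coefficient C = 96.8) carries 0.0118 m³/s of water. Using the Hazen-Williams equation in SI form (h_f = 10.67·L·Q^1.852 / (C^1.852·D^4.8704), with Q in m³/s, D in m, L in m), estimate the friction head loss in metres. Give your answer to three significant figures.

h_f = 10.67·399·0.0118^1.852 / (96.8^1.852·0.133^4.8704) = 4.442 m

h_f ≈ 4.44 m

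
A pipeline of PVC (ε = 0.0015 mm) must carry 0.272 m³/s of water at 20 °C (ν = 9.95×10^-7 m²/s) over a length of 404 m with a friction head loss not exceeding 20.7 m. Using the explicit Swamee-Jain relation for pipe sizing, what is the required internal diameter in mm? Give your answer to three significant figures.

D ≈ 269 mm

Swamee-Jain (Type III): D = 0.66·[ε^1.25·(LQ²/(gh_f))^4.75 + ν·Q^9.4·(L/(gh_f))^5.2]^0.04
LQ²/(gh_f) = 0.1472; L/(gh_f) = 1.989
Term 1 = ε^1.25·(…)^4.75 = 5.86×10^-12; Term 2 = ν·Q^9.4·(…)^5.2 = 1.72×10^-10
D = 0.66·(5.86×10^-12 + 1.72×10^-10)^0.04 = 0.2689 m = 269 mm
Check: V = 4.79 m/s, Re = 1.29×10^6, f = 0.01128, h_f = 19.8 m ≈ 20.7 m ✓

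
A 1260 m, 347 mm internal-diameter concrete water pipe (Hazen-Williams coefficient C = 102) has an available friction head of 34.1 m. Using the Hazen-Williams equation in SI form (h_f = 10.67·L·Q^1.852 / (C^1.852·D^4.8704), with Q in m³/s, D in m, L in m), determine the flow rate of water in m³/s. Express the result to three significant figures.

Rearranging: Q = [h_f·C^1.852·D^4.8704 / (10.67·L)]^(1/1.852)
Q = [34.1·102^1.852·0.347^4.8704 / (10.67·1260)]^0.540 = 0.2501 m³/s

Q ≈ 0.250 m³/s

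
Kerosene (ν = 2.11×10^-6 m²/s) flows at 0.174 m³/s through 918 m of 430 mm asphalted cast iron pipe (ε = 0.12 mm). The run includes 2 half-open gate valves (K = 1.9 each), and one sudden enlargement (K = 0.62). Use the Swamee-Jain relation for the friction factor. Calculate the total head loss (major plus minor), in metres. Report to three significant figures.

V = 4Q/(πD²) = 1.198 m/s; V²/2g = 0.07317 m
Re = 2.44×10^5, ε/D = 2.79×10^-4 → f = 0.01727 (Swamee-Jain)
Major: h_f = f(L/D)·V²/2g = 0.01727·2135·0.07317 = 2.698 m
Minor: ΣK = 4.42; h_m = ΣK·V²/2g = 0.3234 m
Total H_L = 2.698 + 0.3234 = 3.021 m

H_L ≈ 3.02 m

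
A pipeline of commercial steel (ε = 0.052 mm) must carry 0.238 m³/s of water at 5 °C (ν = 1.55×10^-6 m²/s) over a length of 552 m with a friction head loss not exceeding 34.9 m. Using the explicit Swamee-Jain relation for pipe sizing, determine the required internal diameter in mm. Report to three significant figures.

Swamee-Jain (Type III): D = 0.66·[ε^1.25·(LQ²/(gh_f))^4.75 + ν·Q^9.4·(L/(gh_f))^5.2]^0.04
LQ²/(gh_f) = 0.09133; L/(gh_f) = 1.612
Term 1 = ε^1.25·(…)^4.75 = 5.10×10^-11; Term 2 = ν·Q^9.4·(…)^5.2 = 2.56×10^-11
D = 0.66·(5.10×10^-11 + 2.56×10^-11)^0.04 = 0.2600 m = 260 mm
Check: V = 4.48 m/s, Re = 7.52×10^5, f = 0.01503, h_f = 32.7 m ≈ 34.9 m ✓

D ≈ 260 mm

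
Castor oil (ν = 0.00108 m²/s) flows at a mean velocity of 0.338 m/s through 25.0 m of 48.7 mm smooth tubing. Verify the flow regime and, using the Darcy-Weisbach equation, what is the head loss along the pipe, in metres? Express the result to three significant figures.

Re = VD/ν = 0.338·0.04870/0.00108 = 15.2 → laminar (Re < 2300)
f = 64/Re = 4.199
h_f = f(L/D)V²/(2g) = 4.199·(25.0/0.04870)·0.338²/(2·9.81) = 12.55 m

h_f ≈ 12.6 m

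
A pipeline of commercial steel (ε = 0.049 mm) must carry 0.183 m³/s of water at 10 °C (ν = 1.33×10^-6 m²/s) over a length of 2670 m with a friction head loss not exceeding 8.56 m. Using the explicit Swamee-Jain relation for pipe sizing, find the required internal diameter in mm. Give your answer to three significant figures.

Swamee-Jain (Type III): D = 0.66·[ε^1.25·(LQ²/(gh_f))^4.75 + ν·Q^9.4·(L/(gh_f))^5.2]^0.04
LQ²/(gh_f) = 1.065; L/(gh_f) = 31.80
Term 1 = ε^1.25·(…)^4.75 = 5.52×10^-6; Term 2 = ν·Q^9.4·(…)^5.2 = 1.01×10^-5
D = 0.66·(5.52×10^-6 + 1.01×10^-5)^0.04 = 0.4239 m = 424 mm
Check: V = 1.30 m/s, Re = 4.13×10^5, f = 0.01497, h_f = 8.08 m ≈ 8.56 m ✓

D ≈ 424 mm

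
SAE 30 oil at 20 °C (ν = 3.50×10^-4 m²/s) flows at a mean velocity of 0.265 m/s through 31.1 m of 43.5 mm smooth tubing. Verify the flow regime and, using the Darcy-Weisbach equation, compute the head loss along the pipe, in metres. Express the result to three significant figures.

h_f ≈ 4.97 m

Re = VD/ν = 0.265·0.04350/3.50×10^-4 = 32.9 → laminar (Re < 2300)
f = 64/Re = 1.943
h_f = f(L/D)V²/(2g) = 1.943·(31.1/0.04350)·0.265²/(2·9.81) = 4.973 m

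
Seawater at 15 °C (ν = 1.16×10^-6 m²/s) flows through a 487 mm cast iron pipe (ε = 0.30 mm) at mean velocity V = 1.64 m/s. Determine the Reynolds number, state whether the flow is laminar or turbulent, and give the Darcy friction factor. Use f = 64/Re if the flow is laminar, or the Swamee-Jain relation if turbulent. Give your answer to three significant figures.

Re = VD/ν = 1.640·0.487/1.16×10^-6 = 6.89×10^5
Re > 4000 → turbulent; ε/D = 6.16×10^-4
Swamee-Jain: f = 0.01824

Re ≈ 6.89×10^5; turbulent; f ≈ 0.0182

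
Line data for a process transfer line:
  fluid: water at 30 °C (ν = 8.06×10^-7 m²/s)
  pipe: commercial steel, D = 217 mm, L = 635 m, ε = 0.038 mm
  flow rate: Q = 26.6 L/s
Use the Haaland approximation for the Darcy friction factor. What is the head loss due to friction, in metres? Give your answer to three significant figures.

h_f ≈ 1.29 m

V = 4Q/(πD²) = 4·0.0266/(π·0.217²) = 0.7192 m/s
Re = VD/ν = 0.7192·0.217/8.06×10^-7 = 1.94×10^5 → turbulent
ε/D = 0.038/217 = 1.75×10^-4
Haaland: f = 0.01678
h_f = f(L/D)V²/(2g) = 0.01678·(635/0.217)·0.7192²/(2·9.81) = 1.295 m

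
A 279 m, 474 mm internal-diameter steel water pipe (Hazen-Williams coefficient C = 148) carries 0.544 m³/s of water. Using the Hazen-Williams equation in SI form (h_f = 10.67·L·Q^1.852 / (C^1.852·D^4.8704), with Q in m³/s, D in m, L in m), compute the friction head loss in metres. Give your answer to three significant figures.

h_f ≈ 3.50 m

h_f = 10.67·279·0.544^1.852 / (148^1.852·0.474^4.8704) = 3.498 m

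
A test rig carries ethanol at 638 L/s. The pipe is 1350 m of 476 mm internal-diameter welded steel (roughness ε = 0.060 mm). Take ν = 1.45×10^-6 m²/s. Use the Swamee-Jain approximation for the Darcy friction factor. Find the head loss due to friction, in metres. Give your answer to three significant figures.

h_f ≈ 25.5 m

V = 4Q/(πD²) = 4·0.638/(π·0.476²) = 3.585 m/s
Re = VD/ν = 3.585·0.476/1.45×10^-6 = 1.18×10^6 → turbulent
ε/D = 0.060/476 = 1.26×10^-4
Swamee-Jain: f = 0.01372
h_f = f(L/D)V²/(2g) = 0.01372·(1350/0.476)·3.585²/(2·9.81) = 25.49 m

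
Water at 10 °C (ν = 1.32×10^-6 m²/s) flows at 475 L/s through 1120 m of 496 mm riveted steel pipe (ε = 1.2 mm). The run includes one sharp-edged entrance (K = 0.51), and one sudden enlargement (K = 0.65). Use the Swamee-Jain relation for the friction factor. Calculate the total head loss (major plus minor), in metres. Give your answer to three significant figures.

H_L ≈ 17.7 m

V = 4Q/(πD²) = 2.458 m/s; V²/2g = 0.3080 m
Re = 9.24×10^5, ε/D = 0.00242 → f = 0.02490 (Swamee-Jain)
Major: h_f = f(L/D)·V²/2g = 0.02490·2258·0.3080 = 17.32 m
Minor: ΣK = 1.16; h_m = ΣK·V²/2g = 0.3573 m
Total H_L = 17.32 + 0.3573 = 17.68 m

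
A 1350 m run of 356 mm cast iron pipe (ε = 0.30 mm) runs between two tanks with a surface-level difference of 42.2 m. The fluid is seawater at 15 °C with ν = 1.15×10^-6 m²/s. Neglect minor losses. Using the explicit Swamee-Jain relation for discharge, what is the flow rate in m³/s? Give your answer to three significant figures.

Swamee-Jain (Type II): Q = -0.965·√(gD⁵h_f/L)·ln[ε/(3.7D) + √(3.17ν²L/(gD³h_f))]
√(gD⁵h_f/L) = √(9.81·0.356⁵·42.2/1350) = 0.04187
ε/(3.7D) = 2.28×10^-4; √(3.17ν²L/(gD³h_f)) = 1.74×10^-5
Q = -0.965·0.04187·ln(2.452×10^-4) = 0.3359 m³/s
Check: V = 3.38 m/s, Re = 1.04×10^6, f = 0.01926, h_f = 42.4 m ≈ 42.2 m ✓

Q ≈ 0.336 m³/s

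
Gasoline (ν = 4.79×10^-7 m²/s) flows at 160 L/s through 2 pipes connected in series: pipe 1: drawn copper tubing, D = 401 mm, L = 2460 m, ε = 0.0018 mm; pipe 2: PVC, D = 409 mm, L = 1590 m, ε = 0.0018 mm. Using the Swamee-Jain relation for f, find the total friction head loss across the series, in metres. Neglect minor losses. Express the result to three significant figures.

H ≈ 9.25 m

Pipe 1: V = 1.267 m/s, Re = 1.06×10^6, ε/D = 4.49×10^-6, f = 0.01161, h_1 = f(L/D)V²/2g = 5.826 m
Pipe 2: V = 1.218 m/s, Re = 1.04×10^6, ε/D = 4.40×10^-6, f = 0.01164, h_2 = f(L/D)V²/2g = 3.422 m
Series → Q common, losses add: H = Σh = 9.248 m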